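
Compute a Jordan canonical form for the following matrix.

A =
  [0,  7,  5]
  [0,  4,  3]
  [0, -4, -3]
J_2(0) ⊕ J_1(1)

The characteristic polynomial is
  det(x·I − A) = x^3 - x^2 = x^2*(x - 1)

Eigenvalues and multiplicities (the geometric multiplicity of λ is n − rank(A − λI), which equals the number of Jordan blocks for λ):
  λ = 0: algebraic multiplicity = 2, geometric multiplicity = 1
  λ = 1: algebraic multiplicity = 1, geometric multiplicity = 1

Determining the block sizes for each eigenvalue:
  λ = 0: one block (gm = 1), so the single block has size am = 2 → block sizes [2]
  λ = 1: one block (gm = 1), so the single block has size am = 1 → block sizes [1]

Assembling the blocks gives a Jordan form
J =
  [0, 1, 0]
  [0, 0, 0]
  [0, 0, 1]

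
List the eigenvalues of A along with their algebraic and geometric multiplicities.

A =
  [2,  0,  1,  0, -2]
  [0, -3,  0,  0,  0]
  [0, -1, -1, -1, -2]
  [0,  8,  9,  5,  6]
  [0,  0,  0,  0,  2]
λ = -3: alg = 1, geom = 1; λ = 2: alg = 4, geom = 2

Step 1 — factor the characteristic polynomial to read off the algebraic multiplicities:
  χ_A(x) = (x - 2)^4*(x + 3)

Step 2 — compute geometric multiplicities via the rank-nullity identity g(λ) = n − rank(A − λI):
  rank(A − (-3)·I) = 4, so dim ker(A − (-3)·I) = n − 4 = 1
  rank(A − (2)·I) = 3, so dim ker(A − (2)·I) = n − 3 = 2

Summary:
  λ = -3: algebraic multiplicity = 1, geometric multiplicity = 1
  λ = 2: algebraic multiplicity = 4, geometric multiplicity = 2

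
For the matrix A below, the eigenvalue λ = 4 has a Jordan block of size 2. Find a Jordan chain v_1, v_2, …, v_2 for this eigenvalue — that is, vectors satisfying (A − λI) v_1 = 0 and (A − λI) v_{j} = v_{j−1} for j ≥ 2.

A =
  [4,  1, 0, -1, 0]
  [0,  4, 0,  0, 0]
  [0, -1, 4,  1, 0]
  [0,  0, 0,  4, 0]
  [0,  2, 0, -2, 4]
A Jordan chain for λ = 4 of length 2:
v_1 = (1, 0, -1, 0, 2)ᵀ
v_2 = (0, 1, 0, 0, 0)ᵀ

Let N = A − (4)·I. We want v_2 with N^2 v_2 = 0 but N^1 v_2 ≠ 0; then v_{j-1} := N · v_j for j = 2, …, 2.

Pick v_2 = (0, 1, 0, 0, 0)ᵀ.
Then v_1 = N · v_2 = (1, 0, -1, 0, 2)ᵀ.

Sanity check: (A − (4)·I) v_1 = (0, 0, 0, 0, 0)ᵀ = 0. ✓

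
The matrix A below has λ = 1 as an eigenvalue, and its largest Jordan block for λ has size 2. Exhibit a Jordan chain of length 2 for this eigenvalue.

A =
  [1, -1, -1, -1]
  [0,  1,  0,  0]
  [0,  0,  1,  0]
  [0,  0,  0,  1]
A Jordan chain for λ = 1 of length 2:
v_1 = (-1, 0, 0, 0)ᵀ
v_2 = (0, 1, 0, 0)ᵀ

Let N = A − (1)·I. We want v_2 with N^2 v_2 = 0 but N^1 v_2 ≠ 0; then v_{j-1} := N · v_j for j = 2, …, 2.

Pick v_2 = (0, 1, 0, 0)ᵀ.
Then v_1 = N · v_2 = (-1, 0, 0, 0)ᵀ.

Sanity check: (A − (1)·I) v_1 = (0, 0, 0, 0)ᵀ = 0. ✓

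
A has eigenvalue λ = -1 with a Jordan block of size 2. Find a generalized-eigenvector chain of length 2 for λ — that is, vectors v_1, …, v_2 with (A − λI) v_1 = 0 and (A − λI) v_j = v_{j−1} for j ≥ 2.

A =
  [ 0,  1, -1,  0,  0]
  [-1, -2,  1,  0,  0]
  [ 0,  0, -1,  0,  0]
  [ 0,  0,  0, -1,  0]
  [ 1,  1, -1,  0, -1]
A Jordan chain for λ = -1 of length 2:
v_1 = (1, -1, 0, 0, 1)ᵀ
v_2 = (1, 0, 0, 0, 0)ᵀ

Let N = A − (-1)·I. We want v_2 with N^2 v_2 = 0 but N^1 v_2 ≠ 0; then v_{j-1} := N · v_j for j = 2, …, 2.

Pick v_2 = (1, 0, 0, 0, 0)ᵀ.
Then v_1 = N · v_2 = (1, -1, 0, 0, 1)ᵀ.

Sanity check: (A − (-1)·I) v_1 = (0, 0, 0, 0, 0)ᵀ = 0. ✓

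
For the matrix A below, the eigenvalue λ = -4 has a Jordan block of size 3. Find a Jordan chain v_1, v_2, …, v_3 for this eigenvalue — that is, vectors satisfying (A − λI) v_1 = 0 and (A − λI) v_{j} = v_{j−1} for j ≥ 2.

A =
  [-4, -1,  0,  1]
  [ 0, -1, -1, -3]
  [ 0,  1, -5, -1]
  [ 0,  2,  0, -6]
A Jordan chain for λ = -4 of length 3:
v_1 = (-1, 2, 0, 2)ᵀ
v_2 = (-1, 3, 1, 2)ᵀ
v_3 = (0, 1, 0, 0)ᵀ

Let N = A − (-4)·I. We want v_3 with N^3 v_3 = 0 but N^2 v_3 ≠ 0; then v_{j-1} := N · v_j for j = 3, …, 2.

Pick v_3 = (0, 1, 0, 0)ᵀ.
Then v_2 = N · v_3 = (-1, 3, 1, 2)ᵀ.
Then v_1 = N · v_2 = (-1, 2, 0, 2)ᵀ.

Sanity check: (A − (-4)·I) v_1 = (0, 0, 0, 0)ᵀ = 0. ✓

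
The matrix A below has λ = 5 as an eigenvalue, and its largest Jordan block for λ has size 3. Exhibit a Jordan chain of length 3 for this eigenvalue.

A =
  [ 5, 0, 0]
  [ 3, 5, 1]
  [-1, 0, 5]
A Jordan chain for λ = 5 of length 3:
v_1 = (0, -1, 0)ᵀ
v_2 = (0, 3, -1)ᵀ
v_3 = (1, 0, 0)ᵀ

Let N = A − (5)·I. We want v_3 with N^3 v_3 = 0 but N^2 v_3 ≠ 0; then v_{j-1} := N · v_j for j = 3, …, 2.

Pick v_3 = (1, 0, 0)ᵀ.
Then v_2 = N · v_3 = (0, 3, -1)ᵀ.
Then v_1 = N · v_2 = (0, -1, 0)ᵀ.

Sanity check: (A − (5)·I) v_1 = (0, 0, 0)ᵀ = 0. ✓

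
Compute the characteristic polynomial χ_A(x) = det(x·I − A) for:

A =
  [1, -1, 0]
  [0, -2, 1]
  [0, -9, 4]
x^3 - 3*x^2 + 3*x - 1

Expanding det(x·I − A) (e.g. by cofactor expansion or by noting that A is similar to its Jordan form J, which has the same characteristic polynomial as A) gives
  χ_A(x) = x^3 - 3*x^2 + 3*x - 1
which factors as (x - 1)^3. The eigenvalues (with algebraic multiplicities) are λ = 1 with multiplicity 3.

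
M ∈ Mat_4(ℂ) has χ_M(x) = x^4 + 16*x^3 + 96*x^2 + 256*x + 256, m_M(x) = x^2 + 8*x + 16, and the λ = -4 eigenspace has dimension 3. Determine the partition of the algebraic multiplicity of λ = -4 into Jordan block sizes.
Block sizes for λ = -4: [2, 1, 1]

Step 1 — from the characteristic polynomial, algebraic multiplicity of λ = -4 is 4. From dim ker(M − (-4)·I) = 3, there are exactly 3 Jordan blocks for λ = -4.
Step 2 — from the minimal polynomial, the factor (x + 4)^2 tells us the largest block for λ = -4 has size 2.
Step 3 — with total size 4, 3 blocks, and largest block 2, the block sizes (in nonincreasing order) are [2, 1, 1].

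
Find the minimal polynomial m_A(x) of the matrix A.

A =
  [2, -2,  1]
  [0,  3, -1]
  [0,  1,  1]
x^3 - 6*x^2 + 12*x - 8

The characteristic polynomial is χ_A(x) = (x - 2)^3, so the eigenvalues are known. The minimal polynomial is
  m_A(x) = Π_λ (x − λ)^{k_λ}
where k_λ is the size of the *largest* Jordan block for λ (equivalently, the smallest k with (A − λI)^k v = 0 for every generalised eigenvector v of λ).

  λ = 2: largest Jordan block has size 3, contributing (x − 2)^3

So m_A(x) = (x - 2)^3 = x^3 - 6*x^2 + 12*x - 8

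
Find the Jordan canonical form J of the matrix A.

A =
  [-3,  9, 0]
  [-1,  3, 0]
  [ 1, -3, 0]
J_2(0) ⊕ J_1(0)

The characteristic polynomial is
  det(x·I − A) = x^3

Eigenvalues and multiplicities (the geometric multiplicity of λ is n − rank(A − λI), which equals the number of Jordan blocks for λ):
  λ = 0: algebraic multiplicity = 3, geometric multiplicity = 2

Determining the block sizes for each eigenvalue:
  λ = 0: 2 blocks summing to 3 forces exactly one block of size 2 and the rest size 1 → block sizes [2, 1]

Assembling the blocks gives a Jordan form
J =
  [0, 1, 0]
  [0, 0, 0]
  [0, 0, 0]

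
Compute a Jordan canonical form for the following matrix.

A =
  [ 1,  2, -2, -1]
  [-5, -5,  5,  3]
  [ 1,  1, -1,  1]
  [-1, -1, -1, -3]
J_3(-2) ⊕ J_1(-2)

The characteristic polynomial is
  det(x·I − A) = x^4 + 8*x^3 + 24*x^2 + 32*x + 16 = (x + 2)^4

Eigenvalues and multiplicities (the geometric multiplicity of λ is n − rank(A − λI), which equals the number of Jordan blocks for λ):
  λ = -2: algebraic multiplicity = 4, geometric multiplicity = 2

Determining the block sizes for each eigenvalue:
  λ = -2: with am = 4 and gm = 2, the partition is not yet determined (e.g. several partitions of 4 into 2 parts exist). Let N = A − (-2)·I. Computing rank(N^1) = 2, rank(N^2) = 1, rank(N^3) = 0; the number of blocks of size ≥ j is rank(N^{j−1}) − rank(N^j), giving [2, 1, 1]. So we have 1 block(s) of size 3, 1 block(s) of size 1 → block sizes [3, 1]

Assembling the blocks gives a Jordan form
J =
  [-2,  1,  0,  0]
  [ 0, -2,  1,  0]
  [ 0,  0, -2,  0]
  [ 0,  0,  0, -2]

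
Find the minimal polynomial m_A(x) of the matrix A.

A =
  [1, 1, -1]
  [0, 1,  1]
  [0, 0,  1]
x^3 - 3*x^2 + 3*x - 1

The characteristic polynomial is χ_A(x) = (x - 1)^3, so the eigenvalues are known. The minimal polynomial is
  m_A(x) = Π_λ (x − λ)^{k_λ}
where k_λ is the size of the *largest* Jordan block for λ (equivalently, the smallest k with (A − λI)^k v = 0 for every generalised eigenvector v of λ).

  λ = 1: largest Jordan block has size 3, contributing (x − 1)^3

So m_A(x) = (x - 1)^3 = x^3 - 3*x^2 + 3*x - 1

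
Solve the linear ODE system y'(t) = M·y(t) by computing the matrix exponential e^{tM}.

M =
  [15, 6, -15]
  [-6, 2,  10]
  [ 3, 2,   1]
e^{tM} =
  [9*t*exp(6*t) + exp(6*t), 6*t*exp(6*t), -15*t*exp(6*t)]
  [-6*t*exp(6*t), -4*t*exp(6*t) + exp(6*t), 10*t*exp(6*t)]
  [3*t*exp(6*t), 2*t*exp(6*t), -5*t*exp(6*t) + exp(6*t)]

Strategy: write M = P · J · P⁻¹ where J is a Jordan canonical form, so e^{tM} = P · e^{tJ} · P⁻¹, and e^{tJ} can be computed block-by-block.

M has Jordan form
J =
  [6, 1, 0]
  [0, 6, 0]
  [0, 0, 6]
(up to reordering of blocks).

Per-block formulas:
  For a 2×2 Jordan block J_2(6): exp(t · J_2(6)) = e^(6t)·(I + t·N), where N is the 2×2 nilpotent shift.
  For a 1×1 block at λ = 6: exp(t · [6]) = [e^(6t)].

After assembling e^{tJ} and conjugating by P, we get:

e^{tM} =
  [9*t*exp(6*t) + exp(6*t), 6*t*exp(6*t), -15*t*exp(6*t)]
  [-6*t*exp(6*t), -4*t*exp(6*t) + exp(6*t), 10*t*exp(6*t)]
  [3*t*exp(6*t), 2*t*exp(6*t), -5*t*exp(6*t) + exp(6*t)]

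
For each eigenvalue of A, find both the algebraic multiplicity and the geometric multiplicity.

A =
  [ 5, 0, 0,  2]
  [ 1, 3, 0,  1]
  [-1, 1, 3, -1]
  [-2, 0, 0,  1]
λ = 3: alg = 4, geom = 2

Step 1 — factor the characteristic polynomial to read off the algebraic multiplicities:
  χ_A(x) = (x - 3)^4

Step 2 — compute geometric multiplicities via the rank-nullity identity g(λ) = n − rank(A − λI):
  rank(A − (3)·I) = 2, so dim ker(A − (3)·I) = n − 2 = 2

Summary:
  λ = 3: algebraic multiplicity = 4, geometric multiplicity = 2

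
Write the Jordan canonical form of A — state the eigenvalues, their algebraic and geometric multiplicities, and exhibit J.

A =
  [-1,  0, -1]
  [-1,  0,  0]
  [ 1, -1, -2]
J_3(-1)

The characteristic polynomial is
  det(x·I − A) = x^3 + 3*x^2 + 3*x + 1 = (x + 1)^3

Eigenvalues and multiplicities (the geometric multiplicity of λ is n − rank(A − λI), which equals the number of Jordan blocks for λ):
  λ = -1: algebraic multiplicity = 3, geometric multiplicity = 1

Determining the block sizes for each eigenvalue:
  λ = -1: one block (gm = 1), so the single block has size am = 3 → block sizes [3]

Assembling the blocks gives a Jordan form
J =
  [-1,  1,  0]
  [ 0, -1,  1]
  [ 0,  0, -1]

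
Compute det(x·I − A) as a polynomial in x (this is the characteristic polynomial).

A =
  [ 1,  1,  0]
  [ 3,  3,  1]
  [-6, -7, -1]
x^3 - 3*x^2 + 3*x - 1

Expanding det(x·I − A) (e.g. by cofactor expansion or by noting that A is similar to its Jordan form J, which has the same characteristic polynomial as A) gives
  χ_A(x) = x^3 - 3*x^2 + 3*x - 1
which factors as (x - 1)^3. The eigenvalues (with algebraic multiplicities) are λ = 1 with multiplicity 3.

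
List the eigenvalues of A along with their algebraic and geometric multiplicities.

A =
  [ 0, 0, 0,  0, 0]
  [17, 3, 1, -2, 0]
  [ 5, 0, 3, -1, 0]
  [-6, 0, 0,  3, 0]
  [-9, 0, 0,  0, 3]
λ = 0: alg = 1, geom = 1; λ = 3: alg = 4, geom = 2

Step 1 — factor the characteristic polynomial to read off the algebraic multiplicities:
  χ_A(x) = x*(x - 3)^4

Step 2 — compute geometric multiplicities via the rank-nullity identity g(λ) = n − rank(A − λI):
  rank(A − (0)·I) = 4, so dim ker(A − (0)·I) = n − 4 = 1
  rank(A − (3)·I) = 3, so dim ker(A − (3)·I) = n − 3 = 2

Summary:
  λ = 0: algebraic multiplicity = 1, geometric multiplicity = 1
  λ = 3: algebraic multiplicity = 4, geometric multiplicity = 2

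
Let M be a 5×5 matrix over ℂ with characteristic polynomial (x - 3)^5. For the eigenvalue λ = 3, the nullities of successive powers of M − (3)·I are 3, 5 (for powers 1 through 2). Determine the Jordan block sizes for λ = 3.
Block sizes for λ = 3: [2, 2, 1]

From the dimensions of kernels of powers, the number of Jordan blocks of size at least j is d_j − d_{j−1} where d_j = dim ker(N^j) (with d_0 = 0). Computing the differences gives [3, 2].
The number of blocks of size exactly k is (#blocks of size ≥ k) − (#blocks of size ≥ k + 1), so the partition is: 1 block(s) of size 1, 2 block(s) of size 2.
In nonincreasing order the block sizes are [2, 2, 1].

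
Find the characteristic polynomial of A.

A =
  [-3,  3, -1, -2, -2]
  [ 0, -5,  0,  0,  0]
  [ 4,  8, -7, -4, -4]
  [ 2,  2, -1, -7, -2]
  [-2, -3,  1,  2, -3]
x^5 + 25*x^4 + 250*x^3 + 1250*x^2 + 3125*x + 3125

Expanding det(x·I − A) (e.g. by cofactor expansion or by noting that A is similar to its Jordan form J, which has the same characteristic polynomial as A) gives
  χ_A(x) = x^5 + 25*x^4 + 250*x^3 + 1250*x^2 + 3125*x + 3125
which factors as (x + 5)^5. The eigenvalues (with algebraic multiplicities) are λ = -5 with multiplicity 5.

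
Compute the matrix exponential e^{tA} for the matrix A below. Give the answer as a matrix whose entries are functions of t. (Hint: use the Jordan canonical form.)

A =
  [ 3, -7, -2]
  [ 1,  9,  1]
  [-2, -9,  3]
e^{tA} =
  [t^2*exp(5*t)/2 - 2*t*exp(5*t) + exp(5*t), 2*t^2*exp(5*t) - 7*t*exp(5*t), t^2*exp(5*t)/2 - 2*t*exp(5*t)]
  [t*exp(5*t), 4*t*exp(5*t) + exp(5*t), t*exp(5*t)]
  [-t^2*exp(5*t)/2 - 2*t*exp(5*t), -2*t^2*exp(5*t) - 9*t*exp(5*t), -t^2*exp(5*t)/2 - 2*t*exp(5*t) + exp(5*t)]

Strategy: write A = P · J · P⁻¹ where J is a Jordan canonical form, so e^{tA} = P · e^{tJ} · P⁻¹, and e^{tJ} can be computed block-by-block.

A has Jordan form
J =
  [5, 1, 0]
  [0, 5, 1]
  [0, 0, 5]
(up to reordering of blocks).

Per-block formulas:
  For a 3×3 Jordan block J_3(5): exp(t · J_3(5)) = e^(5t)·(I + t·N + (t^2/2)·N^2), where N is the 3×3 nilpotent shift.

After assembling e^{tJ} and conjugating by P, we get:

e^{tA} =
  [t^2*exp(5*t)/2 - 2*t*exp(5*t) + exp(5*t), 2*t^2*exp(5*t) - 7*t*exp(5*t), t^2*exp(5*t)/2 - 2*t*exp(5*t)]
  [t*exp(5*t), 4*t*exp(5*t) + exp(5*t), t*exp(5*t)]
  [-t^2*exp(5*t)/2 - 2*t*exp(5*t), -2*t^2*exp(5*t) - 9*t*exp(5*t), -t^2*exp(5*t)/2 - 2*t*exp(5*t) + exp(5*t)]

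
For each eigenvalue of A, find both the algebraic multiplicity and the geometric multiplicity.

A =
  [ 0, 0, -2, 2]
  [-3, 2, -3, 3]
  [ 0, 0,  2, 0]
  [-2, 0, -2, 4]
λ = 2: alg = 4, geom = 3

Step 1 — factor the characteristic polynomial to read off the algebraic multiplicities:
  χ_A(x) = (x - 2)^4

Step 2 — compute geometric multiplicities via the rank-nullity identity g(λ) = n − rank(A − λI):
  rank(A − (2)·I) = 1, so dim ker(A − (2)·I) = n − 1 = 3

Summary:
  λ = 2: algebraic multiplicity = 4, geometric multiplicity = 3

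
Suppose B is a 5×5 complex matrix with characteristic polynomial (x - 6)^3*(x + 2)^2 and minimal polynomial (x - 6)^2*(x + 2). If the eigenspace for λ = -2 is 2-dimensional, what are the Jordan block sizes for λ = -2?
Block sizes for λ = -2: [1, 1]

Step 1 — from the characteristic polynomial, algebraic multiplicity of λ = -2 is 2. From dim ker(B − (-2)·I) = 2, there are exactly 2 Jordan blocks for λ = -2.
Step 2 — from the minimal polynomial, the factor (x + 2) tells us the largest block for λ = -2 has size 1.
Step 3 — with total size 2, 2 blocks, and largest block 1, the block sizes (in nonincreasing order) are [1, 1].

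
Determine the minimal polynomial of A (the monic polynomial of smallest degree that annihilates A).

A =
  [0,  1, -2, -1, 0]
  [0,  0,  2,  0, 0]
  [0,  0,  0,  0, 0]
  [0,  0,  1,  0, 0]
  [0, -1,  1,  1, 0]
x^3

The characteristic polynomial is χ_A(x) = x^5, so the eigenvalues are known. The minimal polynomial is
  m_A(x) = Π_λ (x − λ)^{k_λ}
where k_λ is the size of the *largest* Jordan block for λ (equivalently, the smallest k with (A − λI)^k v = 0 for every generalised eigenvector v of λ).

  λ = 0: largest Jordan block has size 3, contributing (x − 0)^3

So m_A(x) = x^3 = x^3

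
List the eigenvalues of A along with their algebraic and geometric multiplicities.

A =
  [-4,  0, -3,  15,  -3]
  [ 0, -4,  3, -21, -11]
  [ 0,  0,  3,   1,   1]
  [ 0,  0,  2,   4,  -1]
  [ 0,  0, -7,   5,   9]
λ = -4: alg = 2, geom = 2; λ = 5: alg = 2, geom = 1; λ = 6: alg = 1, geom = 1

Step 1 — factor the characteristic polynomial to read off the algebraic multiplicities:
  χ_A(x) = (x - 6)*(x - 5)^2*(x + 4)^2

Step 2 — compute geometric multiplicities via the rank-nullity identity g(λ) = n − rank(A − λI):
  rank(A − (-4)·I) = 3, so dim ker(A − (-4)·I) = n − 3 = 2
  rank(A − (5)·I) = 4, so dim ker(A − (5)·I) = n − 4 = 1
  rank(A − (6)·I) = 4, so dim ker(A − (6)·I) = n − 4 = 1

Summary:
  λ = -4: algebraic multiplicity = 2, geometric multiplicity = 2
  λ = 5: algebraic multiplicity = 2, geometric multiplicity = 1
  λ = 6: algebraic multiplicity = 1, geometric multiplicity = 1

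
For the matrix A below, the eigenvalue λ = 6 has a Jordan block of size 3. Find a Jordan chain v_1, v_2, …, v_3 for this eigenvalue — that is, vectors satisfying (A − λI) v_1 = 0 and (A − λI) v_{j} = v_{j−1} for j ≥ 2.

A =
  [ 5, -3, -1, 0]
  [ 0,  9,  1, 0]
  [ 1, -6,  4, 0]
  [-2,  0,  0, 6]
A Jordan chain for λ = 6 of length 3:
v_1 = (0, 1, -3, 2)ᵀ
v_2 = (-1, 0, 1, -2)ᵀ
v_3 = (1, 0, 0, 0)ᵀ

Let N = A − (6)·I. We want v_3 with N^3 v_3 = 0 but N^2 v_3 ≠ 0; then v_{j-1} := N · v_j for j = 3, …, 2.

Pick v_3 = (1, 0, 0, 0)ᵀ.
Then v_2 = N · v_3 = (-1, 0, 1, -2)ᵀ.
Then v_1 = N · v_2 = (0, 1, -3, 2)ᵀ.

Sanity check: (A − (6)·I) v_1 = (0, 0, 0, 0)ᵀ = 0. ✓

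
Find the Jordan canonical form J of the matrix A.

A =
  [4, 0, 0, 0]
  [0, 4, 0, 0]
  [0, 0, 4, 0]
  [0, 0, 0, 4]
J_1(4) ⊕ J_1(4) ⊕ J_1(4) ⊕ J_1(4)

The characteristic polynomial is
  det(x·I − A) = x^4 - 16*x^3 + 96*x^2 - 256*x + 256 = (x - 4)^4

Eigenvalues and multiplicities (the geometric multiplicity of λ is n − rank(A − λI), which equals the number of Jordan blocks for λ):
  λ = 4: algebraic multiplicity = 4, geometric multiplicity = 4

Determining the block sizes for each eigenvalue:
  λ = 4: gm = am = 4, so every block has size 1 → block sizes [1, 1, 1, 1]

Assembling the blocks gives a Jordan form
J =
  [4, 0, 0, 0]
  [0, 4, 0, 0]
  [0, 0, 4, 0]
  [0, 0, 0, 4]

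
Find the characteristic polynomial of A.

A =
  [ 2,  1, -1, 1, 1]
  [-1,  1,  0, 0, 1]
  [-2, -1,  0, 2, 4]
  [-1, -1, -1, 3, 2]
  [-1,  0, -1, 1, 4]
x^5 - 10*x^4 + 40*x^3 - 80*x^2 + 80*x - 32

Expanding det(x·I − A) (e.g. by cofactor expansion or by noting that A is similar to its Jordan form J, which has the same characteristic polynomial as A) gives
  χ_A(x) = x^5 - 10*x^4 + 40*x^3 - 80*x^2 + 80*x - 32
which factors as (x - 2)^5. The eigenvalues (with algebraic multiplicities) are λ = 2 with multiplicity 5.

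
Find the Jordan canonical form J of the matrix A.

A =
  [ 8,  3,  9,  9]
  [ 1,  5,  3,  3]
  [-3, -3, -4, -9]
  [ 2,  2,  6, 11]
J_3(5) ⊕ J_1(5)

The characteristic polynomial is
  det(x·I − A) = x^4 - 20*x^3 + 150*x^2 - 500*x + 625 = (x - 5)^4

Eigenvalues and multiplicities (the geometric multiplicity of λ is n − rank(A − λI), which equals the number of Jordan blocks for λ):
  λ = 5: algebraic multiplicity = 4, geometric multiplicity = 2

Determining the block sizes for each eigenvalue:
  λ = 5: with am = 4 and gm = 2, the partition is not yet determined (e.g. several partitions of 4 into 2 parts exist). Let N = A − (5)·I. Computing rank(N^1) = 2, rank(N^2) = 1, rank(N^3) = 0; the number of blocks of size ≥ j is rank(N^{j−1}) − rank(N^j), giving [2, 1, 1]. So we have 1 block(s) of size 3, 1 block(s) of size 1 → block sizes [3, 1]

Assembling the blocks gives a Jordan form
J =
  [5, 1, 0, 0]
  [0, 5, 1, 0]
  [0, 0, 5, 0]
  [0, 0, 0, 5]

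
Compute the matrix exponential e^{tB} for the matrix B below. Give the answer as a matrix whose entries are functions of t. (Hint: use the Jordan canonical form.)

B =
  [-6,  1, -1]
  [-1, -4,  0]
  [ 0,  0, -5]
e^{tB} =
  [-t*exp(-5*t) + exp(-5*t), t*exp(-5*t), t^2*exp(-5*t)/2 - t*exp(-5*t)]
  [-t*exp(-5*t), t*exp(-5*t) + exp(-5*t), t^2*exp(-5*t)/2]
  [0, 0, exp(-5*t)]

Strategy: write B = P · J · P⁻¹ where J is a Jordan canonical form, so e^{tB} = P · e^{tJ} · P⁻¹, and e^{tJ} can be computed block-by-block.

B has Jordan form
J =
  [-5,  1,  0]
  [ 0, -5,  1]
  [ 0,  0, -5]
(up to reordering of blocks).

Per-block formulas:
  For a 3×3 Jordan block J_3(-5): exp(t · J_3(-5)) = e^(-5t)·(I + t·N + (t^2/2)·N^2), where N is the 3×3 nilpotent shift.

After assembling e^{tJ} and conjugating by P, we get:

e^{tB} =
  [-t*exp(-5*t) + exp(-5*t), t*exp(-5*t), t^2*exp(-5*t)/2 - t*exp(-5*t)]
  [-t*exp(-5*t), t*exp(-5*t) + exp(-5*t), t^2*exp(-5*t)/2]
  [0, 0, exp(-5*t)]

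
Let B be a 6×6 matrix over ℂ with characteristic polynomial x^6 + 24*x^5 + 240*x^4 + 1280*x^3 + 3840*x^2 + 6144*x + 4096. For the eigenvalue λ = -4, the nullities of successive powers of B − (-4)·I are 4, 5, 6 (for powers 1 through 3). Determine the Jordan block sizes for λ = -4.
Block sizes for λ = -4: [3, 1, 1, 1]

From the dimensions of kernels of powers, the number of Jordan blocks of size at least j is d_j − d_{j−1} where d_j = dim ker(N^j) (with d_0 = 0). Computing the differences gives [4, 1, 1].
The number of blocks of size exactly k is (#blocks of size ≥ k) − (#blocks of size ≥ k + 1), so the partition is: 3 block(s) of size 1, 1 block(s) of size 3.
In nonincreasing order the block sizes are [3, 1, 1, 1].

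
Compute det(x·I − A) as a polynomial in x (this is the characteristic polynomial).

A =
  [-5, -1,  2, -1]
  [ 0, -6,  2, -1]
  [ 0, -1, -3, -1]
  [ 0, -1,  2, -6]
x^4 + 20*x^3 + 150*x^2 + 500*x + 625

Expanding det(x·I − A) (e.g. by cofactor expansion or by noting that A is similar to its Jordan form J, which has the same characteristic polynomial as A) gives
  χ_A(x) = x^4 + 20*x^3 + 150*x^2 + 500*x + 625
which factors as (x + 5)^4. The eigenvalues (with algebraic multiplicities) are λ = -5 with multiplicity 4.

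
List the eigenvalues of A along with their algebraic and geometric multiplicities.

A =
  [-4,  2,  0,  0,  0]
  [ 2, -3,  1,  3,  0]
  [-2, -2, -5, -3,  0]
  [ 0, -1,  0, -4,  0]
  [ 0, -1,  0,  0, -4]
λ = -4: alg = 5, geom = 3

Step 1 — factor the characteristic polynomial to read off the algebraic multiplicities:
  χ_A(x) = (x + 4)^5

Step 2 — compute geometric multiplicities via the rank-nullity identity g(λ) = n − rank(A − λI):
  rank(A − (-4)·I) = 2, so dim ker(A − (-4)·I) = n − 2 = 3

Summary:
  λ = -4: algebraic multiplicity = 5, geometric multiplicity = 3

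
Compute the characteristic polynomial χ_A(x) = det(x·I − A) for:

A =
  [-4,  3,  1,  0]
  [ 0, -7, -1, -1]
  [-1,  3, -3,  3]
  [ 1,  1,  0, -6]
x^4 + 20*x^3 + 150*x^2 + 500*x + 625

Expanding det(x·I − A) (e.g. by cofactor expansion or by noting that A is similar to its Jordan form J, which has the same characteristic polynomial as A) gives
  χ_A(x) = x^4 + 20*x^3 + 150*x^2 + 500*x + 625
which factors as (x + 5)^4. The eigenvalues (with algebraic multiplicities) are λ = -5 with multiplicity 4.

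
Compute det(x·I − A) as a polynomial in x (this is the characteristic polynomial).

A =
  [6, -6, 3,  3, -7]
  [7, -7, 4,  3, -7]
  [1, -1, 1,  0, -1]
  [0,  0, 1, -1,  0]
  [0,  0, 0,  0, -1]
x^5 + 2*x^4 + x^3

Expanding det(x·I − A) (e.g. by cofactor expansion or by noting that A is similar to its Jordan form J, which has the same characteristic polynomial as A) gives
  χ_A(x) = x^5 + 2*x^4 + x^3
which factors as x^3*(x + 1)^2. The eigenvalues (with algebraic multiplicities) are λ = -1 with multiplicity 2, λ = 0 with multiplicity 3.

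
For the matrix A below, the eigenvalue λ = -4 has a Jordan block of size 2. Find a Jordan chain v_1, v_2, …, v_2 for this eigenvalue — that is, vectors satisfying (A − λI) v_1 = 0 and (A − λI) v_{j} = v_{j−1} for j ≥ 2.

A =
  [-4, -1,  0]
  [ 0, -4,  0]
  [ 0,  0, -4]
A Jordan chain for λ = -4 of length 2:
v_1 = (-1, 0, 0)ᵀ
v_2 = (0, 1, 0)ᵀ

Let N = A − (-4)·I. We want v_2 with N^2 v_2 = 0 but N^1 v_2 ≠ 0; then v_{j-1} := N · v_j for j = 2, …, 2.

Pick v_2 = (0, 1, 0)ᵀ.
Then v_1 = N · v_2 = (-1, 0, 0)ᵀ.

Sanity check: (A − (-4)·I) v_1 = (0, 0, 0)ᵀ = 0. ✓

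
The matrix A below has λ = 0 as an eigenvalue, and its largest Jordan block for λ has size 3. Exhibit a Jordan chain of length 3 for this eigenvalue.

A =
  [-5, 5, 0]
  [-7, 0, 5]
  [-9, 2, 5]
A Jordan chain for λ = 0 of length 3:
v_1 = (-10, -10, -14)ᵀ
v_2 = (-5, -7, -9)ᵀ
v_3 = (1, 0, 0)ᵀ

Let N = A − (0)·I. We want v_3 with N^3 v_3 = 0 but N^2 v_3 ≠ 0; then v_{j-1} := N · v_j for j = 3, …, 2.

Pick v_3 = (1, 0, 0)ᵀ.
Then v_2 = N · v_3 = (-5, -7, -9)ᵀ.
Then v_1 = N · v_2 = (-10, -10, -14)ᵀ.

Sanity check: (A − (0)·I) v_1 = (0, 0, 0)ᵀ = 0. ✓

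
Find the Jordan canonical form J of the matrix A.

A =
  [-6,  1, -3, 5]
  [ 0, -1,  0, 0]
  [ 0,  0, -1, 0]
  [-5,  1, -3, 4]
J_2(-1) ⊕ J_1(-1) ⊕ J_1(-1)

The characteristic polynomial is
  det(x·I − A) = x^4 + 4*x^3 + 6*x^2 + 4*x + 1 = (x + 1)^4

Eigenvalues and multiplicities (the geometric multiplicity of λ is n − rank(A − λI), which equals the number of Jordan blocks for λ):
  λ = -1: algebraic multiplicity = 4, geometric multiplicity = 3

Determining the block sizes for each eigenvalue:
  λ = -1: 3 blocks summing to 4 forces exactly one block of size 2 and the rest size 1 → block sizes [2, 1, 1]

Assembling the blocks gives a Jordan form
J =
  [-1,  1,  0,  0]
  [ 0, -1,  0,  0]
  [ 0,  0, -1,  0]
  [ 0,  0,  0, -1]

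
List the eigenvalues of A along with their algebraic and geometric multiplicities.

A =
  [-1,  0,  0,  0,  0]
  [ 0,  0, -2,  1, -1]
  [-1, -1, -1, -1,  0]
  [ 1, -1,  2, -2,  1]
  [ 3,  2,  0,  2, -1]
λ = -1: alg = 5, geom = 2

Step 1 — factor the characteristic polynomial to read off the algebraic multiplicities:
  χ_A(x) = (x + 1)^5

Step 2 — compute geometric multiplicities via the rank-nullity identity g(λ) = n − rank(A − λI):
  rank(A − (-1)·I) = 3, so dim ker(A − (-1)·I) = n − 3 = 2

Summary:
  λ = -1: algebraic multiplicity = 5, geometric multiplicity = 2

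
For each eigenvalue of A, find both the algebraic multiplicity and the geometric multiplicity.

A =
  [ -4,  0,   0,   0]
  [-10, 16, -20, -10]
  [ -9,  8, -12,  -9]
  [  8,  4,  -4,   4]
λ = -4: alg = 2, geom = 2; λ = 6: alg = 2, geom = 1

Step 1 — factor the characteristic polynomial to read off the algebraic multiplicities:
  χ_A(x) = (x - 6)^2*(x + 4)^2

Step 2 — compute geometric multiplicities via the rank-nullity identity g(λ) = n − rank(A − λI):
  rank(A − (-4)·I) = 2, so dim ker(A − (-4)·I) = n − 2 = 2
  rank(A − (6)·I) = 3, so dim ker(A − (6)·I) = n − 3 = 1

Summary:
  λ = -4: algebraic multiplicity = 2, geometric multiplicity = 2
  λ = 6: algebraic multiplicity = 2, geometric multiplicity = 1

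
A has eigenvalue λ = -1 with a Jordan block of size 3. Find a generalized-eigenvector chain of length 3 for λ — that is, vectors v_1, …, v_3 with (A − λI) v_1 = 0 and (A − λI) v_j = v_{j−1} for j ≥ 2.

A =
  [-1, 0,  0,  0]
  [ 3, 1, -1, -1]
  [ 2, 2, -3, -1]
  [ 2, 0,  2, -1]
A Jordan chain for λ = -1 of length 3:
v_1 = (0, 2, 0, 4)ᵀ
v_2 = (0, 3, 2, 2)ᵀ
v_3 = (1, 0, 0, 0)ᵀ

Let N = A − (-1)·I. We want v_3 with N^3 v_3 = 0 but N^2 v_3 ≠ 0; then v_{j-1} := N · v_j for j = 3, …, 2.

Pick v_3 = (1, 0, 0, 0)ᵀ.
Then v_2 = N · v_3 = (0, 3, 2, 2)ᵀ.
Then v_1 = N · v_2 = (0, 2, 0, 4)ᵀ.

Sanity check: (A − (-1)·I) v_1 = (0, 0, 0, 0)ᵀ = 0. ✓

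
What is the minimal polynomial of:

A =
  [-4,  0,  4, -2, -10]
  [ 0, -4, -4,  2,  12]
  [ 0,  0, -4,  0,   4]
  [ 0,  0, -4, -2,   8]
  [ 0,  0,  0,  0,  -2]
x^2 + 6*x + 8

The characteristic polynomial is χ_A(x) = (x + 2)^2*(x + 4)^3, so the eigenvalues are known. The minimal polynomial is
  m_A(x) = Π_λ (x − λ)^{k_λ}
where k_λ is the size of the *largest* Jordan block for λ (equivalently, the smallest k with (A − λI)^k v = 0 for every generalised eigenvector v of λ).

  λ = -4: largest Jordan block has size 1, contributing (x + 4)
  λ = -2: largest Jordan block has size 1, contributing (x + 2)

So m_A(x) = (x + 2)*(x + 4) = x^2 + 6*x + 8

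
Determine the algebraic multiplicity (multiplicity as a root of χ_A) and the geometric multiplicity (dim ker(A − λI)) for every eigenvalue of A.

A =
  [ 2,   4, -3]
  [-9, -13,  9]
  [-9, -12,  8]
λ = -1: alg = 3, geom = 2

Step 1 — factor the characteristic polynomial to read off the algebraic multiplicities:
  χ_A(x) = (x + 1)^3

Step 2 — compute geometric multiplicities via the rank-nullity identity g(λ) = n − rank(A − λI):
  rank(A − (-1)·I) = 1, so dim ker(A − (-1)·I) = n − 1 = 2

Summary:
  λ = -1: algebraic multiplicity = 3, geometric multiplicity = 2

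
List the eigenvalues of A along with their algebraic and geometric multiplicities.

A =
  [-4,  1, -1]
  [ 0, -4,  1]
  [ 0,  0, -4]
λ = -4: alg = 3, geom = 1

Step 1 — factor the characteristic polynomial to read off the algebraic multiplicities:
  χ_A(x) = (x + 4)^3

Step 2 — compute geometric multiplicities via the rank-nullity identity g(λ) = n − rank(A − λI):
  rank(A − (-4)·I) = 2, so dim ker(A − (-4)·I) = n − 2 = 1

Summary:
  λ = -4: algebraic multiplicity = 3, geometric multiplicity = 1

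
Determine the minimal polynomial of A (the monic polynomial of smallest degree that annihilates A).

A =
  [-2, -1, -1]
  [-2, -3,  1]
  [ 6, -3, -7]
x^2 + 8*x + 16

The characteristic polynomial is χ_A(x) = (x + 4)^3, so the eigenvalues are known. The minimal polynomial is
  m_A(x) = Π_λ (x − λ)^{k_λ}
where k_λ is the size of the *largest* Jordan block for λ (equivalently, the smallest k with (A − λI)^k v = 0 for every generalised eigenvector v of λ).

  λ = -4: largest Jordan block has size 2, contributing (x + 4)^2

So m_A(x) = (x + 4)^2 = x^2 + 8*x + 16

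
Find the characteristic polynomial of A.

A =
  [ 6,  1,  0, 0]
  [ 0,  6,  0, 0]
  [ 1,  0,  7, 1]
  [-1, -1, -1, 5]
x^4 - 24*x^3 + 216*x^2 - 864*x + 1296

Expanding det(x·I − A) (e.g. by cofactor expansion or by noting that A is similar to its Jordan form J, which has the same characteristic polynomial as A) gives
  χ_A(x) = x^4 - 24*x^3 + 216*x^2 - 864*x + 1296
which factors as (x - 6)^4. The eigenvalues (with algebraic multiplicities) are λ = 6 with multiplicity 4.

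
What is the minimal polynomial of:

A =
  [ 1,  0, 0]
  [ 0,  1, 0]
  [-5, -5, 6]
x^2 - 7*x + 6

The characteristic polynomial is χ_A(x) = (x - 6)*(x - 1)^2, so the eigenvalues are known. The minimal polynomial is
  m_A(x) = Π_λ (x − λ)^{k_λ}
where k_λ is the size of the *largest* Jordan block for λ (equivalently, the smallest k with (A − λI)^k v = 0 for every generalised eigenvector v of λ).

  λ = 1: largest Jordan block has size 1, contributing (x − 1)
  λ = 6: largest Jordan block has size 1, contributing (x − 6)

So m_A(x) = (x - 6)*(x - 1) = x^2 - 7*x + 6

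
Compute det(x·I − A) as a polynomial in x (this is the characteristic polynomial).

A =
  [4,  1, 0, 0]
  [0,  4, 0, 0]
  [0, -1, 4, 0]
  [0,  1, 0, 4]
x^4 - 16*x^3 + 96*x^2 - 256*x + 256

Expanding det(x·I − A) (e.g. by cofactor expansion or by noting that A is similar to its Jordan form J, which has the same characteristic polynomial as A) gives
  χ_A(x) = x^4 - 16*x^3 + 96*x^2 - 256*x + 256
which factors as (x - 4)^4. The eigenvalues (with algebraic multiplicities) are λ = 4 with multiplicity 4.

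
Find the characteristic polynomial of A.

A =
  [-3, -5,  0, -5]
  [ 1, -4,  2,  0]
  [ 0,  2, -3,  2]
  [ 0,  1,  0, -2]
x^4 + 12*x^3 + 54*x^2 + 108*x + 81

Expanding det(x·I − A) (e.g. by cofactor expansion or by noting that A is similar to its Jordan form J, which has the same characteristic polynomial as A) gives
  χ_A(x) = x^4 + 12*x^3 + 54*x^2 + 108*x + 81
which factors as (x + 3)^4. The eigenvalues (with algebraic multiplicities) are λ = -3 with multiplicity 4.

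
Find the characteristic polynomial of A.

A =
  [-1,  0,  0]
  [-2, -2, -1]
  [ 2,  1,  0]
x^3 + 3*x^2 + 3*x + 1

Expanding det(x·I − A) (e.g. by cofactor expansion or by noting that A is similar to its Jordan form J, which has the same characteristic polynomial as A) gives
  χ_A(x) = x^3 + 3*x^2 + 3*x + 1
which factors as (x + 1)^3. The eigenvalues (with algebraic multiplicities) are λ = -1 with multiplicity 3.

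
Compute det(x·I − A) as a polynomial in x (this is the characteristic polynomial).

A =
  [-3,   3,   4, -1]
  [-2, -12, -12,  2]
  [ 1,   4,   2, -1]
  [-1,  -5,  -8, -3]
x^4 + 16*x^3 + 96*x^2 + 256*x + 256

Expanding det(x·I − A) (e.g. by cofactor expansion or by noting that A is similar to its Jordan form J, which has the same characteristic polynomial as A) gives
  χ_A(x) = x^4 + 16*x^3 + 96*x^2 + 256*x + 256
which factors as (x + 4)^4. The eigenvalues (with algebraic multiplicities) are λ = -4 with multiplicity 4.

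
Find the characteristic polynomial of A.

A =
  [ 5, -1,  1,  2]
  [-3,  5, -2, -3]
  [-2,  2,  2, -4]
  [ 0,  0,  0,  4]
x^4 - 16*x^3 + 96*x^2 - 256*x + 256

Expanding det(x·I − A) (e.g. by cofactor expansion or by noting that A is similar to its Jordan form J, which has the same characteristic polynomial as A) gives
  χ_A(x) = x^4 - 16*x^3 + 96*x^2 - 256*x + 256
which factors as (x - 4)^4. The eigenvalues (with algebraic multiplicities) are λ = 4 with multiplicity 4.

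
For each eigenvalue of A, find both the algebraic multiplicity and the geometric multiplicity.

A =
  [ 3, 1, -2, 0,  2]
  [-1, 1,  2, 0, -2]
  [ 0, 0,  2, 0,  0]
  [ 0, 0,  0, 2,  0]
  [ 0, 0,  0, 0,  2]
λ = 2: alg = 5, geom = 4

Step 1 — factor the characteristic polynomial to read off the algebraic multiplicities:
  χ_A(x) = (x - 2)^5

Step 2 — compute geometric multiplicities via the rank-nullity identity g(λ) = n − rank(A − λI):
  rank(A − (2)·I) = 1, so dim ker(A − (2)·I) = n − 1 = 4

Summary:
  λ = 2: algebraic multiplicity = 5, geometric multiplicity = 4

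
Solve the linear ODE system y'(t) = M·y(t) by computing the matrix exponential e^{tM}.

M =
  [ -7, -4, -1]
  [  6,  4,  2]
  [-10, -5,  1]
e^{tM} =
  [2*t*exp(t) - exp(t) + 2*exp(-4*t), t*exp(t) - exp(t) + exp(-4*t), -t*exp(t)]
  [-4*t*exp(t) + 2*exp(t) - 2*exp(-4*t), -2*t*exp(t) + 2*exp(t) - exp(-4*t), 2*t*exp(t)]
  [-2*exp(t) + 2*exp(-4*t), -exp(t) + exp(-4*t), exp(t)]

Strategy: write M = P · J · P⁻¹ where J is a Jordan canonical form, so e^{tM} = P · e^{tJ} · P⁻¹, and e^{tJ} can be computed block-by-block.

M has Jordan form
J =
  [-4, 0, 0]
  [ 0, 1, 1]
  [ 0, 0, 1]
(up to reordering of blocks).

Per-block formulas:
  For a 1×1 block at λ = -4: exp(t · [-4]) = [e^(-4t)].
  For a 2×2 Jordan block J_2(1): exp(t · J_2(1)) = e^(1t)·(I + t·N), where N is the 2×2 nilpotent shift.

After assembling e^{tJ} and conjugating by P, we get:

e^{tM} =
  [2*t*exp(t) - exp(t) + 2*exp(-4*t), t*exp(t) - exp(t) + exp(-4*t), -t*exp(t)]
  [-4*t*exp(t) + 2*exp(t) - 2*exp(-4*t), -2*t*exp(t) + 2*exp(t) - exp(-4*t), 2*t*exp(t)]
  [-2*exp(t) + 2*exp(-4*t), -exp(t) + exp(-4*t), exp(t)]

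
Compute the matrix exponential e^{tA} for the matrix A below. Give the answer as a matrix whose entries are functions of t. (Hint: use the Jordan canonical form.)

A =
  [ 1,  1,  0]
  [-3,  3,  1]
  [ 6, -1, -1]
e^{tA} =
  [-3*t^2*exp(t)/2 + exp(t), t^2*exp(t) + t*exp(t), t^2*exp(t)/2]
  [-3*t*exp(t), 2*t*exp(t) + exp(t), t*exp(t)]
  [-9*t^2*exp(t)/2 + 6*t*exp(t), 3*t^2*exp(t) - t*exp(t), 3*t^2*exp(t)/2 - 2*t*exp(t) + exp(t)]

Strategy: write A = P · J · P⁻¹ where J is a Jordan canonical form, so e^{tA} = P · e^{tJ} · P⁻¹, and e^{tJ} can be computed block-by-block.

A has Jordan form
J =
  [1, 1, 0]
  [0, 1, 1]
  [0, 0, 1]
(up to reordering of blocks).

Per-block formulas:
  For a 3×3 Jordan block J_3(1): exp(t · J_3(1)) = e^(1t)·(I + t·N + (t^2/2)·N^2), where N is the 3×3 nilpotent shift.

After assembling e^{tJ} and conjugating by P, we get:

e^{tA} =
  [-3*t^2*exp(t)/2 + exp(t), t^2*exp(t) + t*exp(t), t^2*exp(t)/2]
  [-3*t*exp(t), 2*t*exp(t) + exp(t), t*exp(t)]
  [-9*t^2*exp(t)/2 + 6*t*exp(t), 3*t^2*exp(t) - t*exp(t), 3*t^2*exp(t)/2 - 2*t*exp(t) + exp(t)]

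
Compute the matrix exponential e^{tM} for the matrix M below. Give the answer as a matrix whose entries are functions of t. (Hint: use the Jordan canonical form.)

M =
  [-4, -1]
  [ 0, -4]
e^{tM} =
  [exp(-4*t), -t*exp(-4*t)]
  [0, exp(-4*t)]

Strategy: write M = P · J · P⁻¹ where J is a Jordan canonical form, so e^{tM} = P · e^{tJ} · P⁻¹, and e^{tJ} can be computed block-by-block.

M has Jordan form
J =
  [-4,  1]
  [ 0, -4]
(up to reordering of blocks).

Per-block formulas:
  For a 2×2 Jordan block J_2(-4): exp(t · J_2(-4)) = e^(-4t)·(I + t·N), where N is the 2×2 nilpotent shift.

After assembling e^{tJ} and conjugating by P, we get:

e^{tM} =
  [exp(-4*t), -t*exp(-4*t)]
  [0, exp(-4*t)]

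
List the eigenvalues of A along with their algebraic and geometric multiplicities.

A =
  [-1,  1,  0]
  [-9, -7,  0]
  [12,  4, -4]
λ = -4: alg = 3, geom = 2

Step 1 — factor the characteristic polynomial to read off the algebraic multiplicities:
  χ_A(x) = (x + 4)^3

Step 2 — compute geometric multiplicities via the rank-nullity identity g(λ) = n − rank(A − λI):
  rank(A − (-4)·I) = 1, so dim ker(A − (-4)·I) = n − 1 = 2

Summary:
  λ = -4: algebraic multiplicity = 3, geometric multiplicity = 2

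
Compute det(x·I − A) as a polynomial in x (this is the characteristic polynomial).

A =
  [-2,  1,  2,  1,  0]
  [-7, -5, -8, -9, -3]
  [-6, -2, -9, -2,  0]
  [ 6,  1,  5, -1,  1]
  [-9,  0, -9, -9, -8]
x^5 + 25*x^4 + 250*x^3 + 1250*x^2 + 3125*x + 3125

Expanding det(x·I − A) (e.g. by cofactor expansion or by noting that A is similar to its Jordan form J, which has the same characteristic polynomial as A) gives
  χ_A(x) = x^5 + 25*x^4 + 250*x^3 + 1250*x^2 + 3125*x + 3125
which factors as (x + 5)^5. The eigenvalues (with algebraic multiplicities) are λ = -5 with multiplicity 5.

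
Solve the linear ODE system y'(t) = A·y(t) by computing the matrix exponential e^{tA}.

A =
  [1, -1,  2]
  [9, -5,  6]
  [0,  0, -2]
e^{tA} =
  [3*t*exp(-2*t) + exp(-2*t), -t*exp(-2*t), 2*t*exp(-2*t)]
  [9*t*exp(-2*t), -3*t*exp(-2*t) + exp(-2*t), 6*t*exp(-2*t)]
  [0, 0, exp(-2*t)]

Strategy: write A = P · J · P⁻¹ where J is a Jordan canonical form, so e^{tA} = P · e^{tJ} · P⁻¹, and e^{tJ} can be computed block-by-block.

A has Jordan form
J =
  [-2,  1,  0]
  [ 0, -2,  0]
  [ 0,  0, -2]
(up to reordering of blocks).

Per-block formulas:
  For a 1×1 block at λ = -2: exp(t · [-2]) = [e^(-2t)].
  For a 2×2 Jordan block J_2(-2): exp(t · J_2(-2)) = e^(-2t)·(I + t·N), where N is the 2×2 nilpotent shift.

After assembling e^{tJ} and conjugating by P, we get:

e^{tA} =
  [3*t*exp(-2*t) + exp(-2*t), -t*exp(-2*t), 2*t*exp(-2*t)]
  [9*t*exp(-2*t), -3*t*exp(-2*t) + exp(-2*t), 6*t*exp(-2*t)]
  [0, 0, exp(-2*t)]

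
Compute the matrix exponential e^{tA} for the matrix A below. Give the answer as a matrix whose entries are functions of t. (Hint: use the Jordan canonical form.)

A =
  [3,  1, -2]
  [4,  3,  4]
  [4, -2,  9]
e^{tA} =
  [-2*t*exp(5*t) + exp(5*t), t*exp(5*t), -2*t*exp(5*t)]
  [4*t*exp(5*t), -2*t*exp(5*t) + exp(5*t), 4*t*exp(5*t)]
  [4*t*exp(5*t), -2*t*exp(5*t), 4*t*exp(5*t) + exp(5*t)]

Strategy: write A = P · J · P⁻¹ where J is a Jordan canonical form, so e^{tA} = P · e^{tJ} · P⁻¹, and e^{tJ} can be computed block-by-block.

A has Jordan form
J =
  [5, 1, 0]
  [0, 5, 0]
  [0, 0, 5]
(up to reordering of blocks).

Per-block formulas:
  For a 1×1 block at λ = 5: exp(t · [5]) = [e^(5t)].
  For a 2×2 Jordan block J_2(5): exp(t · J_2(5)) = e^(5t)·(I + t·N), where N is the 2×2 nilpotent shift.

After assembling e^{tJ} and conjugating by P, we get:

e^{tA} =
  [-2*t*exp(5*t) + exp(5*t), t*exp(5*t), -2*t*exp(5*t)]
  [4*t*exp(5*t), -2*t*exp(5*t) + exp(5*t), 4*t*exp(5*t)]
  [4*t*exp(5*t), -2*t*exp(5*t), 4*t*exp(5*t) + exp(5*t)]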